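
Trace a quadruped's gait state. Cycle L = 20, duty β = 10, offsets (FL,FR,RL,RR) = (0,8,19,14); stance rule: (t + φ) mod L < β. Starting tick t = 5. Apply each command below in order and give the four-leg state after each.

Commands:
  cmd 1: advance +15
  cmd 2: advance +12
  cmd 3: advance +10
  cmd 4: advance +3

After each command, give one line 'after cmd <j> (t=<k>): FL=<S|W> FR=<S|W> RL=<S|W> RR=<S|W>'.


start t=5: FL=S FR=W RL=S RR=W
cmd 1: advance +15 → t=20, phase=(0,8,19,14) → FL=S FR=S RL=W RR=W
cmd 2: advance +12 → t=32, phase=(12,0,11,6) → FL=W FR=S RL=W RR=S
cmd 3: advance +10 → t=42, phase=(2,10,1,16) → FL=S FR=W RL=S RR=W
cmd 4: advance +3 → t=45, phase=(5,13,4,19) → FL=S FR=W RL=S RR=W

after cmd 1 (t=20): FL=S FR=S RL=W RR=W
after cmd 2 (t=32): FL=W FR=S RL=W RR=S
after cmd 3 (t=42): FL=S FR=W RL=S RR=W
after cmd 4 (t=45): FL=S FR=W RL=S RR=W


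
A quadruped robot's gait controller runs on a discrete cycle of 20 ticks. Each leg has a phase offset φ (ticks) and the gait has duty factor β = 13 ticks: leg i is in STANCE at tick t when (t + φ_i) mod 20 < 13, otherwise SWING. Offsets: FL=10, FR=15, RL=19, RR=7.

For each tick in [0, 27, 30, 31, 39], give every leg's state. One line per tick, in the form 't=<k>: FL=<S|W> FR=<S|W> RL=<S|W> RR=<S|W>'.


t=0: FL=S FR=W RL=W RR=S
t=27: FL=W FR=S RL=S RR=W
t=30: FL=S FR=S RL=S RR=W
t=31: FL=S FR=S RL=S RR=W
t=39: FL=S FR=W RL=W RR=S

t=0: phase=(10,15,19,7) vs β=13 → FL=S FR=W RL=W RR=S
t=27: phase=(17,2,6,14) vs β=13 → FL=W FR=S RL=S RR=W
t=30: phase=(0,5,9,17) vs β=13 → FL=S FR=S RL=S RR=W
t=31: phase=(1,6,10,18) vs β=13 → FL=S FR=S RL=S RR=W
t=39: phase=(9,14,18,6) vs β=13 → FL=S FR=W RL=W RR=S


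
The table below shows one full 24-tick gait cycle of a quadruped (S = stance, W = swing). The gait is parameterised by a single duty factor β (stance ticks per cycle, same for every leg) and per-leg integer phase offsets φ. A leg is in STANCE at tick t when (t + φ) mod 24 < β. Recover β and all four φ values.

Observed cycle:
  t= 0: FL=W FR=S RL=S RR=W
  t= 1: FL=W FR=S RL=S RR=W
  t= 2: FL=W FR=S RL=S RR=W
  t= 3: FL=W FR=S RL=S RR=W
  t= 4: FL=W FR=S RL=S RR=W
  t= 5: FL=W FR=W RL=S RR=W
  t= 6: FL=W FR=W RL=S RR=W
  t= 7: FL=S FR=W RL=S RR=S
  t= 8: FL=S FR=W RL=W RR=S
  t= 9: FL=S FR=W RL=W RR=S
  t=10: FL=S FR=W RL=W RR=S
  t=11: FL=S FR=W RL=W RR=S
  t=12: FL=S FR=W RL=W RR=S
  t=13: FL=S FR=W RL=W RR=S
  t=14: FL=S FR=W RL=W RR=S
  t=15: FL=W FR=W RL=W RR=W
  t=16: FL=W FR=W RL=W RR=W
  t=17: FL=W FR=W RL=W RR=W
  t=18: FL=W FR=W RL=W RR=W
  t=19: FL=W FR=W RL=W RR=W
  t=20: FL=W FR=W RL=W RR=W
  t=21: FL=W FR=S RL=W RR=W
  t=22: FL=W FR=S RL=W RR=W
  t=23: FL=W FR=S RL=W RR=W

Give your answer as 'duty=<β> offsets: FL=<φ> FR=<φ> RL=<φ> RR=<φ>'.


duty=8 offsets: FL=17 FR=3 RL=0 RR=17

duty β = stance ticks per leg = 8
FL: stance ticks = 8; W→S at t=7 → φ=17
FR: stance ticks = 8; W→S at t=21 → φ=3
RL: stance ticks = 8; W→S at t=0 → φ=0
RR: stance ticks = 8; W→S at t=7 → φ=17


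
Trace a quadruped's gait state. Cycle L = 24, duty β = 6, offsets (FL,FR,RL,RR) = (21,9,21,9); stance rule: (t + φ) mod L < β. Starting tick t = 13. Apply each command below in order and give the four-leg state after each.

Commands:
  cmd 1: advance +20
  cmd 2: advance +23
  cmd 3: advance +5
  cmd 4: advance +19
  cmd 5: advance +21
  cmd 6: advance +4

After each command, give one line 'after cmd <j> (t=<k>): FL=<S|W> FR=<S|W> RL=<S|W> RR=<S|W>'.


start t=13: FL=W FR=W RL=W RR=W
cmd 1: advance +20 → t=33, phase=(6,18,6,18) → FL=W FR=W RL=W RR=W
cmd 2: advance +23 → t=56, phase=(5,17,5,17) → FL=S FR=W RL=S RR=W
cmd 3: advance +5 → t=61, phase=(10,22,10,22) → FL=W FR=W RL=W RR=W
cmd 4: advance +19 → t=80, phase=(5,17,5,17) → FL=S FR=W RL=S RR=W
cmd 5: advance +21 → t=101, phase=(2,14,2,14) → FL=S FR=W RL=S RR=W
cmd 6: advance +4 → t=105, phase=(6,18,6,18) → FL=W FR=W RL=W RR=W

after cmd 1 (t=33): FL=W FR=W RL=W RR=W
after cmd 2 (t=56): FL=S FR=W RL=S RR=W
after cmd 3 (t=61): FL=W FR=W RL=W RR=W
after cmd 4 (t=80): FL=S FR=W RL=S RR=W
after cmd 5 (t=101): FL=S FR=W RL=S RR=W
after cmd 6 (t=105): FL=W FR=W RL=W RR=W


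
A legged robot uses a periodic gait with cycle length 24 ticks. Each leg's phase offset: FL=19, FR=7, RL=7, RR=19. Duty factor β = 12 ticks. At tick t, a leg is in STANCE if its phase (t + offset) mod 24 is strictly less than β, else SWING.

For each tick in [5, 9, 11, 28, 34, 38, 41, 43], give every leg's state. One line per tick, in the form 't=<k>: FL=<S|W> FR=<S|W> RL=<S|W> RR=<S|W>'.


t=5: phase=(0,12,12,0) vs β=12 → FL=S FR=W RL=W RR=S
t=9: phase=(4,16,16,4) vs β=12 → FL=S FR=W RL=W RR=S
t=11: phase=(6,18,18,6) vs β=12 → FL=S FR=W RL=W RR=S
t=28: phase=(23,11,11,23) vs β=12 → FL=W FR=S RL=S RR=W
t=34: phase=(5,17,17,5) vs β=12 → FL=S FR=W RL=W RR=S
t=38: phase=(9,21,21,9) vs β=12 → FL=S FR=W RL=W RR=S
t=41: phase=(12,0,0,12) vs β=12 → FL=W FR=S RL=S RR=W
t=43: phase=(14,2,2,14) vs β=12 → FL=W FR=S RL=S RR=W

t=5: FL=S FR=W RL=W RR=S
t=9: FL=S FR=W RL=W RR=S
t=11: FL=S FR=W RL=W RR=S
t=28: FL=W FR=S RL=S RR=W
t=34: FL=S FR=W RL=W RR=S
t=38: FL=S FR=W RL=W RR=S
t=41: FL=W FR=S RL=S RR=W
t=43: FL=W FR=S RL=S RR=W


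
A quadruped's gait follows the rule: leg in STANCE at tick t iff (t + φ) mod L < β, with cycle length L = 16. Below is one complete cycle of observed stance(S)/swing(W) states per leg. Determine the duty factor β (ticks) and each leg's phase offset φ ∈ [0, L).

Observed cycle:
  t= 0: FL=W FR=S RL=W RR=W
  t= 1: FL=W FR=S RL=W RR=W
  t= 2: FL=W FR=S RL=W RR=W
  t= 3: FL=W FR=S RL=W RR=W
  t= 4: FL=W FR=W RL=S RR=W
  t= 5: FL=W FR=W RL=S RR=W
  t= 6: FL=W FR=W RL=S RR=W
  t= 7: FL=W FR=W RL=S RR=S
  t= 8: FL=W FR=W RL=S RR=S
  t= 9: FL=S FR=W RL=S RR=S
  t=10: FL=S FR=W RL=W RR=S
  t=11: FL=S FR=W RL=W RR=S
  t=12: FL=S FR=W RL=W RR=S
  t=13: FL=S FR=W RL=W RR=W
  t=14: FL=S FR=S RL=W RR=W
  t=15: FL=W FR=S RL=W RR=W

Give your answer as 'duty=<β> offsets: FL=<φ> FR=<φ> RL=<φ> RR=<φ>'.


duty=6 offsets: FL=7 FR=2 RL=12 RR=9

duty β = stance ticks per leg = 6
FL: stance ticks = 6; W→S at t=9 → φ=7
FR: stance ticks = 6; W→S at t=14 → φ=2
RL: stance ticks = 6; W→S at t=4 → φ=12
RR: stance ticks = 6; W→S at t=7 → φ=9


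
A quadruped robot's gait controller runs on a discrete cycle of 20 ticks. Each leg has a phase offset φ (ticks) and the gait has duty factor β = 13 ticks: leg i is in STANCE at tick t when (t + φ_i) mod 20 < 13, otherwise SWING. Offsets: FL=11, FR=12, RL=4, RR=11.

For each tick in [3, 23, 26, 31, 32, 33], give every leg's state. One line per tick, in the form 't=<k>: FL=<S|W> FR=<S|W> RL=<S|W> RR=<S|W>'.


t=3: phase=(14,15,7,14) vs β=13 → FL=W FR=W RL=S RR=W
t=23: phase=(14,15,7,14) vs β=13 → FL=W FR=W RL=S RR=W
t=26: phase=(17,18,10,17) vs β=13 → FL=W FR=W RL=S RR=W
t=31: phase=(2,3,15,2) vs β=13 → FL=S FR=S RL=W RR=S
t=32: phase=(3,4,16,3) vs β=13 → FL=S FR=S RL=W RR=S
t=33: phase=(4,5,17,4) vs β=13 → FL=S FR=S RL=W RR=S

t=3: FL=W FR=W RL=S RR=W
t=23: FL=W FR=W RL=S RR=W
t=26: FL=W FR=W RL=S RR=W
t=31: FL=S FR=S RL=W RR=S
t=32: FL=S FR=S RL=W RR=S
t=33: FL=S FR=S RL=W RR=S


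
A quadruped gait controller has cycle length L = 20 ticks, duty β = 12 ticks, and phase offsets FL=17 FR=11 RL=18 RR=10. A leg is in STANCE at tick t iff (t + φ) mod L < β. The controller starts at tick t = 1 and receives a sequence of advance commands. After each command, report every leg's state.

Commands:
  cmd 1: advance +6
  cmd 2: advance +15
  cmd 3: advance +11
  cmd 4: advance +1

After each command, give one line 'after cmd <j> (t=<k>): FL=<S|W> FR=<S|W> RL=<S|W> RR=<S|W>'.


start t=1: FL=W FR=W RL=W RR=S
cmd 1: advance +6 → t=7, phase=(4,18,5,17) → FL=S FR=W RL=S RR=W
cmd 2: advance +15 → t=22, phase=(19,13,0,12) → FL=W FR=W RL=S RR=W
cmd 3: advance +11 → t=33, phase=(10,4,11,3) → FL=S FR=S RL=S RR=S
cmd 4: advance +1 → t=34, phase=(11,5,12,4) → FL=S FR=S RL=W RR=S

after cmd 1 (t=7): FL=S FR=W RL=S RR=W
after cmd 2 (t=22): FL=W FR=W RL=S RR=W
after cmd 3 (t=33): FL=S FR=S RL=S RR=S
after cmd 4 (t=34): FL=S FR=S RL=W RR=S


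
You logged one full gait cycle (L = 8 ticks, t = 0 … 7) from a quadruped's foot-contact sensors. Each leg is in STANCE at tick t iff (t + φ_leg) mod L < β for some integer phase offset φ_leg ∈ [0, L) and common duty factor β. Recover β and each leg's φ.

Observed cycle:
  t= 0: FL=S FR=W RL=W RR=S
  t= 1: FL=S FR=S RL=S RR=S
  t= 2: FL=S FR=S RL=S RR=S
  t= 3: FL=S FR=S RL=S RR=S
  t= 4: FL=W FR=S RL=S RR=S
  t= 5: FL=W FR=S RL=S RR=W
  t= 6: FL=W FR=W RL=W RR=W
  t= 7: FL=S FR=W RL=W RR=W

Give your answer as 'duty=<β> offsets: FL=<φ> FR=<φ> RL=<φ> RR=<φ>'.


duty β = stance ticks per leg = 5
FL: stance ticks = 5; W→S at t=7 → φ=1
FR: stance ticks = 5; W→S at t=1 → φ=7
RL: stance ticks = 5; W→S at t=1 → φ=7
RR: stance ticks = 5; W→S at t=0 → φ=0

duty=5 offsets: FL=1 FR=7 RL=7 RR=0


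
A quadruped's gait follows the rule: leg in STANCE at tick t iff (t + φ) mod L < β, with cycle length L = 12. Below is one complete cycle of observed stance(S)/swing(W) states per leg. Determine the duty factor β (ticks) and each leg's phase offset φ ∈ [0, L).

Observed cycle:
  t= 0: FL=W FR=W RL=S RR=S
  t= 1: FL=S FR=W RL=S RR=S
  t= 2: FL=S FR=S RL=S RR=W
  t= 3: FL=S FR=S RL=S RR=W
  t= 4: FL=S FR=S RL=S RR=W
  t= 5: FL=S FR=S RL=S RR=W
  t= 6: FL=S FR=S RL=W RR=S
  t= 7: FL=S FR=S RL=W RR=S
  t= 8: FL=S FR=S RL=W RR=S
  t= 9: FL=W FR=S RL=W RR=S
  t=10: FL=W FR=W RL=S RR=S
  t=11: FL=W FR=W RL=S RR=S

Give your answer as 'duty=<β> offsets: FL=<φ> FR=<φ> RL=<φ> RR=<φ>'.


duty β = stance ticks per leg = 8
FL: stance ticks = 8; W→S at t=1 → φ=11
FR: stance ticks = 8; W→S at t=2 → φ=10
RL: stance ticks = 8; W→S at t=10 → φ=2
RR: stance ticks = 8; W→S at t=6 → φ=6

duty=8 offsets: FL=11 FR=10 RL=2 RR=6


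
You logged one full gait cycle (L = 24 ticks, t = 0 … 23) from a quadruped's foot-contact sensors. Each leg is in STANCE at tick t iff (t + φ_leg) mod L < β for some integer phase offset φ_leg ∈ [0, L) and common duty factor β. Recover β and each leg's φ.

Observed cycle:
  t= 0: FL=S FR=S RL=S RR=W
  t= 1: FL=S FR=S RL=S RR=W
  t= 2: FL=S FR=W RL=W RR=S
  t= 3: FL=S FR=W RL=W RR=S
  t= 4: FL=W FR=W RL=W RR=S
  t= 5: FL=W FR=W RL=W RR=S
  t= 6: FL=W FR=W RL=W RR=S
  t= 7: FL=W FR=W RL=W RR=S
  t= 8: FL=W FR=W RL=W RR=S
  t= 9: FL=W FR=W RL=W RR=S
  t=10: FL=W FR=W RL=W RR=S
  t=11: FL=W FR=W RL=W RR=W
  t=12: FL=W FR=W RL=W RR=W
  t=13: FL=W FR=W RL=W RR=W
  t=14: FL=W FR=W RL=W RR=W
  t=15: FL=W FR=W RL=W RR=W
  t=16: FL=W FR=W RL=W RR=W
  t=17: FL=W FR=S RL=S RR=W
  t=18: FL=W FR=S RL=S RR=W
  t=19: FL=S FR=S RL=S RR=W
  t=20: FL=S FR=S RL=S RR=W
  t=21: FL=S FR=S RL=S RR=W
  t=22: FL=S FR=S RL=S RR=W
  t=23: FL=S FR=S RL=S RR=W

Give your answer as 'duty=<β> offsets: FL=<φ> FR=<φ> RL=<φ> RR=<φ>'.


duty=9 offsets: FL=5 FR=7 RL=7 RR=22

duty β = stance ticks per leg = 9
FL: stance ticks = 9; W→S at t=19 → φ=5
FR: stance ticks = 9; W→S at t=17 → φ=7
RL: stance ticks = 9; W→S at t=17 → φ=7
RR: stance ticks = 9; W→S at t=2 → φ=22


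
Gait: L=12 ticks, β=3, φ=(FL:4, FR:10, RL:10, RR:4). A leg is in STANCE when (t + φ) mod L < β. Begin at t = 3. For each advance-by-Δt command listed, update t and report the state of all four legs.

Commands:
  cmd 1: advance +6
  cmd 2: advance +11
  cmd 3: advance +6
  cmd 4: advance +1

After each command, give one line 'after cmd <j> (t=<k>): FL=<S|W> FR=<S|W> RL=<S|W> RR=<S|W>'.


after cmd 1 (t=9): FL=S FR=W RL=W RR=S
after cmd 2 (t=20): FL=S FR=W RL=W RR=S
after cmd 3 (t=26): FL=W FR=S RL=S RR=W
after cmd 4 (t=27): FL=W FR=S RL=S RR=W

start t=3: FL=W FR=S RL=S RR=W
cmd 1: advance +6 → t=9, phase=(1,7,7,1) → FL=S FR=W RL=W RR=S
cmd 2: advance +11 → t=20, phase=(0,6,6,0) → FL=S FR=W RL=W RR=S
cmd 3: advance +6 → t=26, phase=(6,0,0,6) → FL=W FR=S RL=S RR=W
cmd 4: advance +1 → t=27, phase=(7,1,1,7) → FL=W FR=S RL=S RR=W


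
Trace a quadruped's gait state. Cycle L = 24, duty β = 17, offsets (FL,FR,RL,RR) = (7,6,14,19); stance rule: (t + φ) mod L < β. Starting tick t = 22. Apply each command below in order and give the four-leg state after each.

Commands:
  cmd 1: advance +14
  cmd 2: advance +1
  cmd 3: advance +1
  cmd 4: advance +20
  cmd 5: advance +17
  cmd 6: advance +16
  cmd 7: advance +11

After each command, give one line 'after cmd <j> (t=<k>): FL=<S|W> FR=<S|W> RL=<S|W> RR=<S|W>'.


start t=22: FL=S FR=S RL=S RR=W
cmd 1: advance +14 → t=36, phase=(19,18,2,7) → FL=W FR=W RL=S RR=S
cmd 2: advance +1 → t=37, phase=(20,19,3,8) → FL=W FR=W RL=S RR=S
cmd 3: advance +1 → t=38, phase=(21,20,4,9) → FL=W FR=W RL=S RR=S
cmd 4: advance +20 → t=58, phase=(17,16,0,5) → FL=W FR=S RL=S RR=S
cmd 5: advance +17 → t=75, phase=(10,9,17,22) → FL=S FR=S RL=W RR=W
cmd 6: advance +16 → t=91, phase=(2,1,9,14) → FL=S FR=S RL=S RR=S
cmd 7: advance +11 → t=102, phase=(13,12,20,1) → FL=S FR=S RL=W RR=S

after cmd 1 (t=36): FL=W FR=W RL=S RR=S
after cmd 2 (t=37): FL=W FR=W RL=S RR=S
after cmd 3 (t=38): FL=W FR=W RL=S RR=S
after cmd 4 (t=58): FL=W FR=S RL=S RR=S
after cmd 5 (t=75): FL=S FR=S RL=W RR=W
after cmd 6 (t=91): FL=S FR=S RL=S RR=S
after cmd 7 (t=102): FL=S FR=S RL=W RR=S


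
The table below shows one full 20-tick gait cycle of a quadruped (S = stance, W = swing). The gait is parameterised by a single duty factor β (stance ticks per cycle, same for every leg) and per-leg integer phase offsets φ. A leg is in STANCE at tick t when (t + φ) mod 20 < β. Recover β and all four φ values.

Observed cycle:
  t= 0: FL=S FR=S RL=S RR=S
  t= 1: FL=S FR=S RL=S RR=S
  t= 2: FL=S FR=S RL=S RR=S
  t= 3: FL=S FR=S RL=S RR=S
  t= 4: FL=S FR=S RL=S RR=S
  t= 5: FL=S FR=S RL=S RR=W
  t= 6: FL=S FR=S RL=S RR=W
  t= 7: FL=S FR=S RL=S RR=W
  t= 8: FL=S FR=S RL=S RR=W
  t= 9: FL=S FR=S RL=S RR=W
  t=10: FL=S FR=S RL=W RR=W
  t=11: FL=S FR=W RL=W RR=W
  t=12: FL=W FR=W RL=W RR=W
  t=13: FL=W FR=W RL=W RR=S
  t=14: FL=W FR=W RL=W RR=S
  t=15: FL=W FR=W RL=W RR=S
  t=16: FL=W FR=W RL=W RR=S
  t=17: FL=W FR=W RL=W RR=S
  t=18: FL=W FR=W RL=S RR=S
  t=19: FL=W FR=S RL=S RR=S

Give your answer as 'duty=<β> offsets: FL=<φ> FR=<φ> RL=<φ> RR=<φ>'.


duty=12 offsets: FL=0 FR=1 RL=2 RR=7

duty β = stance ticks per leg = 12
FL: stance ticks = 12; W→S at t=0 → φ=0
FR: stance ticks = 12; W→S at t=19 → φ=1
RL: stance ticks = 12; W→S at t=18 → φ=2
RR: stance ticks = 12; W→S at t=13 → φ=7


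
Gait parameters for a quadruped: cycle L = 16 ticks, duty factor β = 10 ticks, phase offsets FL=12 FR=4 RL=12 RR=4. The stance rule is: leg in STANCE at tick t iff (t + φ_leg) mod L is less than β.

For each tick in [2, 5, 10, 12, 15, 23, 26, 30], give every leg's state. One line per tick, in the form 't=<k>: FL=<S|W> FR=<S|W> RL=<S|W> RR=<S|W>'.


t=2: phase=(14,6,14,6) vs β=10 → FL=W FR=S RL=W RR=S
t=5: phase=(1,9,1,9) vs β=10 → FL=S FR=S RL=S RR=S
t=10: phase=(6,14,6,14) vs β=10 → FL=S FR=W RL=S RR=W
t=12: phase=(8,0,8,0) vs β=10 → FL=S FR=S RL=S RR=S
t=15: phase=(11,3,11,3) vs β=10 → FL=W FR=S RL=W RR=S
t=23: phase=(3,11,3,11) vs β=10 → FL=S FR=W RL=S RR=W
t=26: phase=(6,14,6,14) vs β=10 → FL=S FR=W RL=S RR=W
t=30: phase=(10,2,10,2) vs β=10 → FL=W FR=S RL=W RR=S

t=2: FL=W FR=S RL=W RR=S
t=5: FL=S FR=S RL=S RR=S
t=10: FL=S FR=W RL=S RR=W
t=12: FL=S FR=S RL=S RR=S
t=15: FL=W FR=S RL=W RR=S
t=23: FL=S FR=W RL=S RR=W
t=26: FL=S FR=W RL=S RR=W
t=30: FL=W FR=S RL=W RR=S


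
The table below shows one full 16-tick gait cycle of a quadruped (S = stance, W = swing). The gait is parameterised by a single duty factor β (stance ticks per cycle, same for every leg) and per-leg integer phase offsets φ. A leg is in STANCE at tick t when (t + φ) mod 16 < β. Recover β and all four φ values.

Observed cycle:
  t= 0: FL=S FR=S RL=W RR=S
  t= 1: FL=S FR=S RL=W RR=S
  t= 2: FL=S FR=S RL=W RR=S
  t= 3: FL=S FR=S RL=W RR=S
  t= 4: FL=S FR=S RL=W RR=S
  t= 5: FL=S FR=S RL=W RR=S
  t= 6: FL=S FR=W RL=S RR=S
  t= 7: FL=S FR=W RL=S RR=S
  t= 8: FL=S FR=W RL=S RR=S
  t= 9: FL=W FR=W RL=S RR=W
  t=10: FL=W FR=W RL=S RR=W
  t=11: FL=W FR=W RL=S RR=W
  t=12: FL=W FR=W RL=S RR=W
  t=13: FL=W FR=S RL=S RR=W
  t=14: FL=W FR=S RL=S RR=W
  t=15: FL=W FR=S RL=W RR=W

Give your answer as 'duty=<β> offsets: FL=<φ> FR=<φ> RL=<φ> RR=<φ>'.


duty β = stance ticks per leg = 9
FL: stance ticks = 9; W→S at t=0 → φ=0
FR: stance ticks = 9; W→S at t=13 → φ=3
RL: stance ticks = 9; W→S at t=6 → φ=10
RR: stance ticks = 9; W→S at t=0 → φ=0

duty=9 offsets: FL=0 FR=3 RL=10 RR=0


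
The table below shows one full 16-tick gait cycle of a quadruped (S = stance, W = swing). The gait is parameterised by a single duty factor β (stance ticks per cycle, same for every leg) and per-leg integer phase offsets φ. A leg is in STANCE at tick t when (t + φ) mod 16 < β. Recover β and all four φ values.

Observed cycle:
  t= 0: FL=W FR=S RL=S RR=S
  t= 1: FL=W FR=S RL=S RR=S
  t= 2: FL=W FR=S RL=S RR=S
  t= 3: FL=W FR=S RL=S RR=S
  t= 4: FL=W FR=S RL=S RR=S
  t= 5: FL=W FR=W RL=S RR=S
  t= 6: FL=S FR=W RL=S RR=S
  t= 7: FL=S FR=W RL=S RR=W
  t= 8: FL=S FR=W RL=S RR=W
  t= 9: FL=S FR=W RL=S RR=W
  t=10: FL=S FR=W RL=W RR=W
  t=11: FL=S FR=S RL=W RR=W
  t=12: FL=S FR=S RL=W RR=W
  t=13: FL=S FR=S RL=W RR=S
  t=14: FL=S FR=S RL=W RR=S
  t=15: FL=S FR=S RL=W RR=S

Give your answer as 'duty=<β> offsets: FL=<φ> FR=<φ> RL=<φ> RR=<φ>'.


duty=10 offsets: FL=10 FR=5 RL=0 RR=3

duty β = stance ticks per leg = 10
FL: stance ticks = 10; W→S at t=6 → φ=10
FR: stance ticks = 10; W→S at t=11 → φ=5
RL: stance ticks = 10; W→S at t=0 → φ=0
RR: stance ticks = 10; W→S at t=13 → φ=3


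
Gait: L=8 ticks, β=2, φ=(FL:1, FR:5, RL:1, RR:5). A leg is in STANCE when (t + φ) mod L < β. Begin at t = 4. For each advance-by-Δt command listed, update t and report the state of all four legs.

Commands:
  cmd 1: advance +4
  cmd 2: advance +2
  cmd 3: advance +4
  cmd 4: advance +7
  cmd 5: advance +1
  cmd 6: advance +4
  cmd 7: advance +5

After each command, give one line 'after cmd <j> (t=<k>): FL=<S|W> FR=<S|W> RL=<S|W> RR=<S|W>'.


after cmd 1 (t=8): FL=S FR=W RL=S RR=W
after cmd 2 (t=10): FL=W FR=W RL=W RR=W
after cmd 3 (t=14): FL=W FR=W RL=W RR=W
after cmd 4 (t=21): FL=W FR=W RL=W RR=W
after cmd 5 (t=22): FL=W FR=W RL=W RR=W
after cmd 6 (t=26): FL=W FR=W RL=W RR=W
after cmd 7 (t=31): FL=S FR=W RL=S RR=W

start t=4: FL=W FR=S RL=W RR=S
cmd 1: advance +4 → t=8, phase=(1,5,1,5) → FL=S FR=W RL=S RR=W
cmd 2: advance +2 → t=10, phase=(3,7,3,7) → FL=W FR=W RL=W RR=W
cmd 3: advance +4 → t=14, phase=(7,3,7,3) → FL=W FR=W RL=W RR=W
cmd 4: advance +7 → t=21, phase=(6,2,6,2) → FL=W FR=W RL=W RR=W
cmd 5: advance +1 → t=22, phase=(7,3,7,3) → FL=W FR=W RL=W RR=W
cmd 6: advance +4 → t=26, phase=(3,7,3,7) → FL=W FR=W RL=W RR=W
cmd 7: advance +5 → t=31, phase=(0,4,0,4) → FL=S FR=W RL=S RR=W


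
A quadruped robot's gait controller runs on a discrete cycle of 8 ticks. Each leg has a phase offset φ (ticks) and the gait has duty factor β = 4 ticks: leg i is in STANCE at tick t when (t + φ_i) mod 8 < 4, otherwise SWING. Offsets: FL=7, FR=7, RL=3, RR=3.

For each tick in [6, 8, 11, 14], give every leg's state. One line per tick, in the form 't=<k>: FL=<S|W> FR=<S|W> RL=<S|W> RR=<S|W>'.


t=6: FL=W FR=W RL=S RR=S
t=8: FL=W FR=W RL=S RR=S
t=11: FL=S FR=S RL=W RR=W
t=14: FL=W FR=W RL=S RR=S

t=6: phase=(5,5,1,1) vs β=4 → FL=W FR=W RL=S RR=S
t=8: phase=(7,7,3,3) vs β=4 → FL=W FR=W RL=S RR=S
t=11: phase=(2,2,6,6) vs β=4 → FL=S FR=S RL=W RR=W
t=14: phase=(5,5,1,1) vs β=4 → FL=W FR=W RL=S RR=S


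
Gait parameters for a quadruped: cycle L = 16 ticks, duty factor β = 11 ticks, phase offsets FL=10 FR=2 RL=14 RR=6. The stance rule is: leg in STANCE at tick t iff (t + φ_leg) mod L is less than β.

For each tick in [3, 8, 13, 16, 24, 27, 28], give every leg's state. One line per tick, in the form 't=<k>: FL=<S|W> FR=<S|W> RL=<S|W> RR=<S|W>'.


t=3: FL=W FR=S RL=S RR=S
t=8: FL=S FR=S RL=S RR=W
t=13: FL=S FR=W RL=W RR=S
t=16: FL=S FR=S RL=W RR=S
t=24: FL=S FR=S RL=S RR=W
t=27: FL=S FR=W RL=S RR=S
t=28: FL=S FR=W RL=S RR=S

t=3: phase=(13,5,1,9) vs β=11 → FL=W FR=S RL=S RR=S
t=8: phase=(2,10,6,14) vs β=11 → FL=S FR=S RL=S RR=W
t=13: phase=(7,15,11,3) vs β=11 → FL=S FR=W RL=W RR=S
t=16: phase=(10,2,14,6) vs β=11 → FL=S FR=S RL=W RR=S
t=24: phase=(2,10,6,14) vs β=11 → FL=S FR=S RL=S RR=W
t=27: phase=(5,13,9,1) vs β=11 → FL=S FR=W RL=S RR=S
t=28: phase=(6,14,10,2) vs β=11 → FL=S FR=W RL=S RR=S


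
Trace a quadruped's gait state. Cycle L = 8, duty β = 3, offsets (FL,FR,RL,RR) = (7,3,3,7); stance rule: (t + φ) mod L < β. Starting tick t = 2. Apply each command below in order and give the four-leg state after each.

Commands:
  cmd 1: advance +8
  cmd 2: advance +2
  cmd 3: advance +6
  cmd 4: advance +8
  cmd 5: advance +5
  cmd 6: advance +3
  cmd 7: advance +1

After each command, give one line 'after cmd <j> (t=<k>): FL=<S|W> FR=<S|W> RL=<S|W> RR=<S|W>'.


after cmd 1 (t=10): FL=S FR=W RL=W RR=S
after cmd 2 (t=12): FL=W FR=W RL=W RR=W
after cmd 3 (t=18): FL=S FR=W RL=W RR=S
after cmd 4 (t=26): FL=S FR=W RL=W RR=S
after cmd 5 (t=31): FL=W FR=S RL=S RR=W
after cmd 6 (t=34): FL=S FR=W RL=W RR=S
after cmd 7 (t=35): FL=S FR=W RL=W RR=S

start t=2: FL=S FR=W RL=W RR=S
cmd 1: advance +8 → t=10, phase=(1,5,5,1) → FL=S FR=W RL=W RR=S
cmd 2: advance +2 → t=12, phase=(3,7,7,3) → FL=W FR=W RL=W RR=W
cmd 3: advance +6 → t=18, phase=(1,5,5,1) → FL=S FR=W RL=W RR=S
cmd 4: advance +8 → t=26, phase=(1,5,5,1) → FL=S FR=W RL=W RR=S
cmd 5: advance +5 → t=31, phase=(6,2,2,6) → FL=W FR=S RL=S RR=W
cmd 6: advance +3 → t=34, phase=(1,5,5,1) → FL=S FR=W RL=W RR=S
cmd 7: advance +1 → t=35, phase=(2,6,6,2) → FL=S FR=W RL=W RR=S


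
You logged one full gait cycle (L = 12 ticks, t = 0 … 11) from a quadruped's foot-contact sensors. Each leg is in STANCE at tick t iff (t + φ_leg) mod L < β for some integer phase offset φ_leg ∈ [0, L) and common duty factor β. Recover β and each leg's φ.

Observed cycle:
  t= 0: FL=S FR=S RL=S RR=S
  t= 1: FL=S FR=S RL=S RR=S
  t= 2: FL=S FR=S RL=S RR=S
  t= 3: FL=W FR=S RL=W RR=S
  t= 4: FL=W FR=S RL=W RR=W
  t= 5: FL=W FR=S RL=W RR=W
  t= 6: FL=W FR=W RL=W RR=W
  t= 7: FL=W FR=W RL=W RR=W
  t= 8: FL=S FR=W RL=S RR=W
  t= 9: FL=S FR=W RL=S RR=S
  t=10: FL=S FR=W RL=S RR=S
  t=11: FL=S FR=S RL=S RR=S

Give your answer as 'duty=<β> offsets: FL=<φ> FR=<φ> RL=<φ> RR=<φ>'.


duty=7 offsets: FL=4 FR=1 RL=4 RR=3

duty β = stance ticks per leg = 7
FL: stance ticks = 7; W→S at t=8 → φ=4
FR: stance ticks = 7; W→S at t=11 → φ=1
RL: stance ticks = 7; W→S at t=8 → φ=4
RR: stance ticks = 7; W→S at t=9 → φ=3


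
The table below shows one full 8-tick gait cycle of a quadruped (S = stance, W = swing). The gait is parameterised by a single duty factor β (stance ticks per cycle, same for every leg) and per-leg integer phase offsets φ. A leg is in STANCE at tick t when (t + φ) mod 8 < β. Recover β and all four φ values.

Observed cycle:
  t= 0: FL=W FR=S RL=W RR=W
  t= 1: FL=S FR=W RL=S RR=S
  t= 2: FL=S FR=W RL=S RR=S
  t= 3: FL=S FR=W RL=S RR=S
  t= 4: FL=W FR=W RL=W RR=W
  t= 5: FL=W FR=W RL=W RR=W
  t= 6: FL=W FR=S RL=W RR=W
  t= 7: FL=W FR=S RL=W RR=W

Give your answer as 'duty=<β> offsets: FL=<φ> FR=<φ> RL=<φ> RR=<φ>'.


duty=3 offsets: FL=7 FR=2 RL=7 RR=7

duty β = stance ticks per leg = 3
FL: stance ticks = 3; W→S at t=1 → φ=7
FR: stance ticks = 3; W→S at t=6 → φ=2
RL: stance ticks = 3; W→S at t=1 → φ=7
RR: stance ticks = 3; W→S at t=1 → φ=7


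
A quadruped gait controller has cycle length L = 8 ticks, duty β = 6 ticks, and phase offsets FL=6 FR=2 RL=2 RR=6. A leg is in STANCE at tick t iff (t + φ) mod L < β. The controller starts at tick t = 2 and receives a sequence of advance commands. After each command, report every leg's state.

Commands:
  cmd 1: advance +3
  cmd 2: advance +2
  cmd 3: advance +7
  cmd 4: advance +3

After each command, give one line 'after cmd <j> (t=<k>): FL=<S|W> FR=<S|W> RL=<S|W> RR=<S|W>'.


after cmd 1 (t=5): FL=S FR=W RL=W RR=S
after cmd 2 (t=7): FL=S FR=S RL=S RR=S
after cmd 3 (t=14): FL=S FR=S RL=S RR=S
after cmd 4 (t=17): FL=W FR=S RL=S RR=W

start t=2: FL=S FR=S RL=S RR=S
cmd 1: advance +3 → t=5, phase=(3,7,7,3) → FL=S FR=W RL=W RR=S
cmd 2: advance +2 → t=7, phase=(5,1,1,5) → FL=S FR=S RL=S RR=S
cmd 3: advance +7 → t=14, phase=(4,0,0,4) → FL=S FR=S RL=S RR=S
cmd 4: advance +3 → t=17, phase=(7,3,3,7) → FL=W FR=S RL=S RR=W


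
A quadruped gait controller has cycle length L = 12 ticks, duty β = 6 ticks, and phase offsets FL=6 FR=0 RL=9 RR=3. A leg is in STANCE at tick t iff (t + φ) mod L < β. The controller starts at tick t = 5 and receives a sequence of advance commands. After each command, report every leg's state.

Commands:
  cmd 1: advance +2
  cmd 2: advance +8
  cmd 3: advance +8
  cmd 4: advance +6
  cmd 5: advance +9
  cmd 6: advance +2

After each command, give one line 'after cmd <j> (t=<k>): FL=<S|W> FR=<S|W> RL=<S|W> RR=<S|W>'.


start t=5: FL=W FR=S RL=S RR=W
cmd 1: advance +2 → t=7, phase=(1,7,4,10) → FL=S FR=W RL=S RR=W
cmd 2: advance +8 → t=15, phase=(9,3,0,6) → FL=W FR=S RL=S RR=W
cmd 3: advance +8 → t=23, phase=(5,11,8,2) → FL=S FR=W RL=W RR=S
cmd 4: advance +6 → t=29, phase=(11,5,2,8) → FL=W FR=S RL=S RR=W
cmd 5: advance +9 → t=38, phase=(8,2,11,5) → FL=W FR=S RL=W RR=S
cmd 6: advance +2 → t=40, phase=(10,4,1,7) → FL=W FR=S RL=S RR=W

after cmd 1 (t=7): FL=S FR=W RL=S RR=W
after cmd 2 (t=15): FL=W FR=S RL=S RR=W
after cmd 3 (t=23): FL=S FR=W RL=W RR=S
after cmd 4 (t=29): FL=W FR=S RL=S RR=W
after cmd 5 (t=38): FL=W FR=S RL=W RR=S
after cmd 6 (t=40): FL=W FR=S RL=S RR=W


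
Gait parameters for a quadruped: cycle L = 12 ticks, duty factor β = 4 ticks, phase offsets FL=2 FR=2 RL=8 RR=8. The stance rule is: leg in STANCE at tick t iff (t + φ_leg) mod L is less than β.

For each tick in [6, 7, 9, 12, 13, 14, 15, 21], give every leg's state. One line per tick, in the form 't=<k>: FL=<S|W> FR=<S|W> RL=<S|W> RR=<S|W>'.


t=6: FL=W FR=W RL=S RR=S
t=7: FL=W FR=W RL=S RR=S
t=9: FL=W FR=W RL=W RR=W
t=12: FL=S FR=S RL=W RR=W
t=13: FL=S FR=S RL=W RR=W
t=14: FL=W FR=W RL=W RR=W
t=15: FL=W FR=W RL=W RR=W
t=21: FL=W FR=W RL=W RR=W

t=6: phase=(8,8,2,2) vs β=4 → FL=W FR=W RL=S RR=S
t=7: phase=(9,9,3,3) vs β=4 → FL=W FR=W RL=S RR=S
t=9: phase=(11,11,5,5) vs β=4 → FL=W FR=W RL=W RR=W
t=12: phase=(2,2,8,8) vs β=4 → FL=S FR=S RL=W RR=W
t=13: phase=(3,3,9,9) vs β=4 → FL=S FR=S RL=W RR=W
t=14: phase=(4,4,10,10) vs β=4 → FL=W FR=W RL=W RR=W
t=15: phase=(5,5,11,11) vs β=4 → FL=W FR=W RL=W RR=W
t=21: phase=(11,11,5,5) vs β=4 → FL=W FR=W RL=W RR=W


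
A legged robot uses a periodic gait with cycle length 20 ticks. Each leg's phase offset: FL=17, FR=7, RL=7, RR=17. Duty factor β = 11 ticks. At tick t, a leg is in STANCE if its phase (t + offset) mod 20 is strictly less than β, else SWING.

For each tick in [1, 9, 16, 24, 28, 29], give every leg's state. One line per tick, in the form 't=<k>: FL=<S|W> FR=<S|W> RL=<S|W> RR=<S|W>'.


t=1: FL=W FR=S RL=S RR=W
t=9: FL=S FR=W RL=W RR=S
t=16: FL=W FR=S RL=S RR=W
t=24: FL=S FR=W RL=W RR=S
t=28: FL=S FR=W RL=W RR=S
t=29: FL=S FR=W RL=W RR=S

t=1: phase=(18,8,8,18) vs β=11 → FL=W FR=S RL=S RR=W
t=9: phase=(6,16,16,6) vs β=11 → FL=S FR=W RL=W RR=S
t=16: phase=(13,3,3,13) vs β=11 → FL=W FR=S RL=S RR=W
t=24: phase=(1,11,11,1) vs β=11 → FL=S FR=W RL=W RR=S
t=28: phase=(5,15,15,5) vs β=11 → FL=S FR=W RL=W RR=S
t=29: phase=(6,16,16,6) vs β=11 → FL=S FR=W RL=W RR=S


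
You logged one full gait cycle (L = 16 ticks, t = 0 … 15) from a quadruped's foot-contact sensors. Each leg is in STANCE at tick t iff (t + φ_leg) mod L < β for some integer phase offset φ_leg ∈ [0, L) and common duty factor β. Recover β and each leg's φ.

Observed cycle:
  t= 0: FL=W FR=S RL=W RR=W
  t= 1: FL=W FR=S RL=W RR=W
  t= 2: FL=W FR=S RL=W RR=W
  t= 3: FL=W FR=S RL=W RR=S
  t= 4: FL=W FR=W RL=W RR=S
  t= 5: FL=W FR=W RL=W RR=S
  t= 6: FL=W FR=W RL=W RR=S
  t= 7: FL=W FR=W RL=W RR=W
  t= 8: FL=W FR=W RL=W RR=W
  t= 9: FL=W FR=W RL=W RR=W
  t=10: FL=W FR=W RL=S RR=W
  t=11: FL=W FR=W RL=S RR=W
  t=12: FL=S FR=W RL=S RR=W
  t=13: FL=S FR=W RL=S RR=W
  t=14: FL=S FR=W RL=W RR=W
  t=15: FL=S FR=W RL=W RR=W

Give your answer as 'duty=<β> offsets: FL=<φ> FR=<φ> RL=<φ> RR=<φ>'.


duty=4 offsets: FL=4 FR=0 RL=6 RR=13

duty β = stance ticks per leg = 4
FL: stance ticks = 4; W→S at t=12 → φ=4
FR: stance ticks = 4; W→S at t=0 → φ=0
RL: stance ticks = 4; W→S at t=10 → φ=6
RR: stance ticks = 4; W→S at t=3 → φ=13


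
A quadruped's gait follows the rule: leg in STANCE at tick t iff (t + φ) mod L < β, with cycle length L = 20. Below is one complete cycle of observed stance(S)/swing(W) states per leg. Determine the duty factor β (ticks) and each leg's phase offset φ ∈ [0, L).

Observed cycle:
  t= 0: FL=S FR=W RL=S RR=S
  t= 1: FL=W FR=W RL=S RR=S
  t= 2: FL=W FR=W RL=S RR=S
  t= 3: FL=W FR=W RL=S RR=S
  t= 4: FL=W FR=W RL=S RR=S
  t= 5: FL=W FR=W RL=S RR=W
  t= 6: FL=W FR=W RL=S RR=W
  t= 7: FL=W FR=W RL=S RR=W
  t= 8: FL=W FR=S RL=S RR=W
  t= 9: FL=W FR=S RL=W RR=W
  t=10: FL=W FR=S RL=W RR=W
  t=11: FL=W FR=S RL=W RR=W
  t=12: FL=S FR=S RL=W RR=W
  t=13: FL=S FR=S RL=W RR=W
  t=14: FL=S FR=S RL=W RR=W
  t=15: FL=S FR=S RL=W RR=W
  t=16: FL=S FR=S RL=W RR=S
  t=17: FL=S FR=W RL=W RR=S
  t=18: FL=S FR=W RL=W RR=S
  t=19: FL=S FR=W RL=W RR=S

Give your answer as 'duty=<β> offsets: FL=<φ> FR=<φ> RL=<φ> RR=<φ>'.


duty β = stance ticks per leg = 9
FL: stance ticks = 9; W→S at t=12 → φ=8
FR: stance ticks = 9; W→S at t=8 → φ=12
RL: stance ticks = 9; W→S at t=0 → φ=0
RR: stance ticks = 9; W→S at t=16 → φ=4

duty=9 offsets: FL=8 FR=12 RL=0 RR=4


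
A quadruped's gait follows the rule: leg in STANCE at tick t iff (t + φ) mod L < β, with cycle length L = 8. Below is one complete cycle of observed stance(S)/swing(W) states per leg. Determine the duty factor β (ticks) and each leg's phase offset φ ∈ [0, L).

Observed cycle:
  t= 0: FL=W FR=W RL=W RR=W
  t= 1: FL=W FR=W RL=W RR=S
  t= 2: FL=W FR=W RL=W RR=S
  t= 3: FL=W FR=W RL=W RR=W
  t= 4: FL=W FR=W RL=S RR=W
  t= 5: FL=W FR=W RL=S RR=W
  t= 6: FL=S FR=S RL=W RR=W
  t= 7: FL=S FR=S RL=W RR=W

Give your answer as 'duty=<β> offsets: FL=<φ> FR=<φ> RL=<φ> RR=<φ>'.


duty=2 offsets: FL=2 FR=2 RL=4 RR=7

duty β = stance ticks per leg = 2
FL: stance ticks = 2; W→S at t=6 → φ=2
FR: stance ticks = 2; W→S at t=6 → φ=2
RL: stance ticks = 2; W→S at t=4 → φ=4
RR: stance ticks = 2; W→S at t=1 → φ=7


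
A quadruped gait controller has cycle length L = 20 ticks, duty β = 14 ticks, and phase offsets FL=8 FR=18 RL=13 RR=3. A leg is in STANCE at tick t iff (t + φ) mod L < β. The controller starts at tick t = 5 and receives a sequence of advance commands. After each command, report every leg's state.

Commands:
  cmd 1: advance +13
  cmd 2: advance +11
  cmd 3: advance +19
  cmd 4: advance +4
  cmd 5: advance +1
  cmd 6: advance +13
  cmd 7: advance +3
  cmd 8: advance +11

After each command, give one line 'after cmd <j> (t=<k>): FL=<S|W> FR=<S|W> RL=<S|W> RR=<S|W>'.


after cmd 1 (t=18): FL=S FR=W RL=S RR=S
after cmd 2 (t=29): FL=W FR=S RL=S RR=S
after cmd 3 (t=48): FL=W FR=S RL=S RR=S
after cmd 4 (t=52): FL=S FR=S RL=S RR=W
after cmd 5 (t=53): FL=S FR=S RL=S RR=W
after cmd 6 (t=66): FL=W FR=S RL=W RR=S
after cmd 7 (t=69): FL=W FR=S RL=S RR=S
after cmd 8 (t=80): FL=S FR=W RL=S RR=S

start t=5: FL=S FR=S RL=W RR=S
cmd 1: advance +13 → t=18, phase=(6,16,11,1) → FL=S FR=W RL=S RR=S
cmd 2: advance +11 → t=29, phase=(17,7,2,12) → FL=W FR=S RL=S RR=S
cmd 3: advance +19 → t=48, phase=(16,6,1,11) → FL=W FR=S RL=S RR=S
cmd 4: advance +4 → t=52, phase=(0,10,5,15) → FL=S FR=S RL=S RR=W
cmd 5: advance +1 → t=53, phase=(1,11,6,16) → FL=S FR=S RL=S RR=W
cmd 6: advance +13 → t=66, phase=(14,4,19,9) → FL=W FR=S RL=W RR=S
cmd 7: advance +3 → t=69, phase=(17,7,2,12) → FL=W FR=S RL=S RR=S
cmd 8: advance +11 → t=80, phase=(8,18,13,3) → FL=S FR=W RL=S RR=S


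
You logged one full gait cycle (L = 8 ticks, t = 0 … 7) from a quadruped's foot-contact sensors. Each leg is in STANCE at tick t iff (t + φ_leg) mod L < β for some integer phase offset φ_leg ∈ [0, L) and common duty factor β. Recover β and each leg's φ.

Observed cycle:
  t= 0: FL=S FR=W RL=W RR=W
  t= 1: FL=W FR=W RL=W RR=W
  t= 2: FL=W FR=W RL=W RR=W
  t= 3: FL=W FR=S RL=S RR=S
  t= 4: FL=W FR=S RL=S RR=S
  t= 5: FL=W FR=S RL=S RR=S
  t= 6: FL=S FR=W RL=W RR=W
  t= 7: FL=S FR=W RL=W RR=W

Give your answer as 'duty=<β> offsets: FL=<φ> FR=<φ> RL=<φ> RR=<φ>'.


duty=3 offsets: FL=2 FR=5 RL=5 RR=5

duty β = stance ticks per leg = 3
FL: stance ticks = 3; W→S at t=6 → φ=2
FR: stance ticks = 3; W→S at t=3 → φ=5
RL: stance ticks = 3; W→S at t=3 → φ=5
RR: stance ticks = 3; W→S at t=3 → φ=5


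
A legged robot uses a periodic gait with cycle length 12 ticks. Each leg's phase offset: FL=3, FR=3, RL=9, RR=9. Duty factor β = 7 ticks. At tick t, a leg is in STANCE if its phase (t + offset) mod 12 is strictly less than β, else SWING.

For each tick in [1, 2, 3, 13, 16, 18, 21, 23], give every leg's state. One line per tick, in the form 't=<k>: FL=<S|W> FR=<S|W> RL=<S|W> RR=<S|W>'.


t=1: phase=(4,4,10,10) vs β=7 → FL=S FR=S RL=W RR=W
t=2: phase=(5,5,11,11) vs β=7 → FL=S FR=S RL=W RR=W
t=3: phase=(6,6,0,0) vs β=7 → FL=S FR=S RL=S RR=S
t=13: phase=(4,4,10,10) vs β=7 → FL=S FR=S RL=W RR=W
t=16: phase=(7,7,1,1) vs β=7 → FL=W FR=W RL=S RR=S
t=18: phase=(9,9,3,3) vs β=7 → FL=W FR=W RL=S RR=S
t=21: phase=(0,0,6,6) vs β=7 → FL=S FR=S RL=S RR=S
t=23: phase=(2,2,8,8) vs β=7 → FL=S FR=S RL=W RR=W

t=1: FL=S FR=S RL=W RR=W
t=2: FL=S FR=S RL=W RR=W
t=3: FL=S FR=S RL=S RR=S
t=13: FL=S FR=S RL=W RR=W
t=16: FL=W FR=W RL=S RR=S
t=18: FL=W FR=W RL=S RR=S
t=21: FL=S FR=S RL=S RR=S
t=23: FL=S FR=S RL=W RR=W


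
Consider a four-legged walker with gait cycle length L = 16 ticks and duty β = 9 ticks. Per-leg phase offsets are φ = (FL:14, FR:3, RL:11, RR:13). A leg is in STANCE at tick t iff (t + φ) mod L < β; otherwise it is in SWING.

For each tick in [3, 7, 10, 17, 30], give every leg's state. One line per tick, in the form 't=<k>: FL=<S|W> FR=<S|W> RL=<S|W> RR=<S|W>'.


t=3: FL=S FR=S RL=W RR=S
t=7: FL=S FR=W RL=S RR=S
t=10: FL=S FR=W RL=S RR=S
t=17: FL=W FR=S RL=W RR=W
t=30: FL=W FR=S RL=W RR=W

t=3: phase=(1,6,14,0) vs β=9 → FL=S FR=S RL=W RR=S
t=7: phase=(5,10,2,4) vs β=9 → FL=S FR=W RL=S RR=S
t=10: phase=(8,13,5,7) vs β=9 → FL=S FR=W RL=S RR=S
t=17: phase=(15,4,12,14) vs β=9 → FL=W FR=S RL=W RR=W
t=30: phase=(12,1,9,11) vs β=9 → FL=W FR=S RL=W RR=W


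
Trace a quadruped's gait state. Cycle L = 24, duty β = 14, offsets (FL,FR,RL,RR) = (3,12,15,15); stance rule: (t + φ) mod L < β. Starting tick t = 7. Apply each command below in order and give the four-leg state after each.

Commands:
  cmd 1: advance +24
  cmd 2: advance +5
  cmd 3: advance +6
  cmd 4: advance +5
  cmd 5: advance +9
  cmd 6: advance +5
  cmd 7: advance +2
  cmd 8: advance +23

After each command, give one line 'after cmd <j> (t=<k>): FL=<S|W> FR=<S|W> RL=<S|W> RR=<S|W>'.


start t=7: FL=S FR=W RL=W RR=W
cmd 1: advance +24 → t=31, phase=(10,19,22,22) → FL=S FR=W RL=W RR=W
cmd 2: advance +5 → t=36, phase=(15,0,3,3) → FL=W FR=S RL=S RR=S
cmd 3: advance +6 → t=42, phase=(21,6,9,9) → FL=W FR=S RL=S RR=S
cmd 4: advance +5 → t=47, phase=(2,11,14,14) → FL=S FR=S RL=W RR=W
cmd 5: advance +9 → t=56, phase=(11,20,23,23) → FL=S FR=W RL=W RR=W
cmd 6: advance +5 → t=61, phase=(16,1,4,4) → FL=W FR=S RL=S RR=S
cmd 7: advance +2 → t=63, phase=(18,3,6,6) → FL=W FR=S RL=S RR=S
cmd 8: advance +23 → t=86, phase=(17,2,5,5) → FL=W FR=S RL=S RR=S

after cmd 1 (t=31): FL=S FR=W RL=W RR=W
after cmd 2 (t=36): FL=W FR=S RL=S RR=S
after cmd 3 (t=42): FL=W FR=S RL=S RR=S
after cmd 4 (t=47): FL=S FR=S RL=W RR=W
after cmd 5 (t=56): FL=S FR=W RL=W RR=W
after cmd 6 (t=61): FL=W FR=S RL=S RR=S
after cmd 7 (t=63): FL=W FR=S RL=S RR=S
after cmd 8 (t=86): FL=W FR=S RL=S RR=S


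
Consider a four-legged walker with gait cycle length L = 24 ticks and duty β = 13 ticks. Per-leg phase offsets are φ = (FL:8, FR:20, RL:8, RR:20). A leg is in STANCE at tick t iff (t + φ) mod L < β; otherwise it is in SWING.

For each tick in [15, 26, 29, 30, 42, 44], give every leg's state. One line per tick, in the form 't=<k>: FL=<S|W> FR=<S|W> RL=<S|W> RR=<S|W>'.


t=15: FL=W FR=S RL=W RR=S
t=26: FL=S FR=W RL=S RR=W
t=29: FL=W FR=S RL=W RR=S
t=30: FL=W FR=S RL=W RR=S
t=42: FL=S FR=W RL=S RR=W
t=44: FL=S FR=W RL=S RR=W

t=15: phase=(23,11,23,11) vs β=13 → FL=W FR=S RL=W RR=S
t=26: phase=(10,22,10,22) vs β=13 → FL=S FR=W RL=S RR=W
t=29: phase=(13,1,13,1) vs β=13 → FL=W FR=S RL=W RR=S
t=30: phase=(14,2,14,2) vs β=13 → FL=W FR=S RL=W RR=S
t=42: phase=(2,14,2,14) vs β=13 → FL=S FR=W RL=S RR=W
t=44: phase=(4,16,4,16) vs β=13 → FL=S FR=W RL=S RR=W


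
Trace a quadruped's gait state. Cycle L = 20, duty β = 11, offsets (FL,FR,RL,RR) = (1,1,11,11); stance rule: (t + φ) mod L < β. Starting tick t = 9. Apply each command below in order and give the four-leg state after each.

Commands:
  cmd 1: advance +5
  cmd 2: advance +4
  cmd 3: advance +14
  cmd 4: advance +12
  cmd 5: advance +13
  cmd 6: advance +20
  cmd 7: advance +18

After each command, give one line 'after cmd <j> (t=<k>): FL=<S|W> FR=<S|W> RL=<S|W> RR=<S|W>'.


after cmd 1 (t=14): FL=W FR=W RL=S RR=S
after cmd 2 (t=18): FL=W FR=W RL=S RR=S
after cmd 3 (t=32): FL=W FR=W RL=S RR=S
after cmd 4 (t=44): FL=S FR=S RL=W RR=W
after cmd 5 (t=57): FL=W FR=W RL=S RR=S
after cmd 6 (t=77): FL=W FR=W RL=S RR=S
after cmd 7 (t=95): FL=W FR=W RL=S RR=S

start t=9: FL=S FR=S RL=S RR=S
cmd 1: advance +5 → t=14, phase=(15,15,5,5) → FL=W FR=W RL=S RR=S
cmd 2: advance +4 → t=18, phase=(19,19,9,9) → FL=W FR=W RL=S RR=S
cmd 3: advance +14 → t=32, phase=(13,13,3,3) → FL=W FR=W RL=S RR=S
cmd 4: advance +12 → t=44, phase=(5,5,15,15) → FL=S FR=S RL=W RR=W
cmd 5: advance +13 → t=57, phase=(18,18,8,8) → FL=W FR=W RL=S RR=S
cmd 6: advance +20 → t=77, phase=(18,18,8,8) → FL=W FR=W RL=S RR=S
cmd 7: advance +18 → t=95, phase=(16,16,6,6) → FL=W FR=W RL=S RR=S


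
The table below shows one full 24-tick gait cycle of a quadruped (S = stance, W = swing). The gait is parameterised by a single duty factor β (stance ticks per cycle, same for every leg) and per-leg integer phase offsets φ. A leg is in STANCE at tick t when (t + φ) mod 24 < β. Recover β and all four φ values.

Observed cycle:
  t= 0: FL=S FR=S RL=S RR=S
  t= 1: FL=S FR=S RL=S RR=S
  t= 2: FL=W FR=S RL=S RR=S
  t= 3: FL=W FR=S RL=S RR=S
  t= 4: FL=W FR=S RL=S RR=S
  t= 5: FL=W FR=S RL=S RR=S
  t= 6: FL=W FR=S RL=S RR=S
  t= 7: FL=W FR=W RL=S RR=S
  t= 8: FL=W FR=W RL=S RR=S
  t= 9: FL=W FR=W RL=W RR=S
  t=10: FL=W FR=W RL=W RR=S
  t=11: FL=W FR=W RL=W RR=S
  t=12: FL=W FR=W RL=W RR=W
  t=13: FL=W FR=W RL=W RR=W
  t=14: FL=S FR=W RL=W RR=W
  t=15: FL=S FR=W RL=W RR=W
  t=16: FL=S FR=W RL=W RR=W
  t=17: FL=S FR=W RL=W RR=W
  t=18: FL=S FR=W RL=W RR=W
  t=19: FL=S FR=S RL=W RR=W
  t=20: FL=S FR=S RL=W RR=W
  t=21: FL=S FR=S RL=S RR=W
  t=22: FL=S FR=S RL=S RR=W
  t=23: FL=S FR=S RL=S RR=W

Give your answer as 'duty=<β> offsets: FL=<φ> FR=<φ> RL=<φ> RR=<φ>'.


duty=12 offsets: FL=10 FR=5 RL=3 RR=0

duty β = stance ticks per leg = 12
FL: stance ticks = 12; W→S at t=14 → φ=10
FR: stance ticks = 12; W→S at t=19 → φ=5
RL: stance ticks = 12; W→S at t=21 → φ=3
RR: stance ticks = 12; W→S at t=0 → φ=0


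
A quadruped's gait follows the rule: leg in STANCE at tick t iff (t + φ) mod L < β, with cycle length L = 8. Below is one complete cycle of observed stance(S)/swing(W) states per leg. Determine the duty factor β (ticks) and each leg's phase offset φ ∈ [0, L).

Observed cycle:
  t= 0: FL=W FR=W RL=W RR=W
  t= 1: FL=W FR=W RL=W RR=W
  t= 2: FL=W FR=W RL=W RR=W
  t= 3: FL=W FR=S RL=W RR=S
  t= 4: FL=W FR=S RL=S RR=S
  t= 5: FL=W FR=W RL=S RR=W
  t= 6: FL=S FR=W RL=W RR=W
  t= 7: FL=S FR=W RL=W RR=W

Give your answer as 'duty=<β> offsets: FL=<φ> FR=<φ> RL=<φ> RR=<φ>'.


duty=2 offsets: FL=2 FR=5 RL=4 RR=5

duty β = stance ticks per leg = 2
FL: stance ticks = 2; W→S at t=6 → φ=2
FR: stance ticks = 2; W→S at t=3 → φ=5
RL: stance ticks = 2; W→S at t=4 → φ=4
RR: stance ticks = 2; W→S at t=3 → φ=5
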